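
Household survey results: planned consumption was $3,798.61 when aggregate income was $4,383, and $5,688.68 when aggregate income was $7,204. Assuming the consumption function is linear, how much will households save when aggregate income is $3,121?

S = 167.93

MPC = (5688.68 − 3798.61)/(7204 − 4383) = 1890.07/2821 = 0.67
a = 3798.61 − 0.67(4383) = 3798.61 − 2936.61 = 862
C = 862 + 0.67(3121) = 2953.07
S = 3121 − 2953.07 = 167.93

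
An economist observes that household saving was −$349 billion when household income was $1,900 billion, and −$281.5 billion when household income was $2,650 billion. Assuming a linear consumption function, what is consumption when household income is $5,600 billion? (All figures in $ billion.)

MPS = ΔS/ΔY = (-281.5 − (-349))/(2650 − 1900) = 67.5/750 = 0.09
MPC = 1 − MPS = 0.91
Autonomous saving = -349 − 0.09(1900) = -520, so a = 520
C = 520 + 0.91(5600) = 520 + 5096 = 5616

C = 5616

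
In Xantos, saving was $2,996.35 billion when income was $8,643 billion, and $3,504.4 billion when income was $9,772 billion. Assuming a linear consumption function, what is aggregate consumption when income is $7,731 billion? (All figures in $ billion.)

C = 5145.05

MPS = ΔS/ΔY = (3504.4 − 2996.35)/(9772 − 8643) = 508.05/1129 = 0.45
MPC = 1 − MPS = 0.55
Autonomous saving = 2996.35 − 0.45(8643) = -893, so a = 893
C = 893 + 0.55(7731) = 893 + 4252.05 = 5145.05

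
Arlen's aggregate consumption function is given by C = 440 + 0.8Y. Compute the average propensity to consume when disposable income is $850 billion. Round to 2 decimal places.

APC = 1.32

C = 440 + 0.8(850) = 1120
APC = C/Y = 1120/850 = 1.32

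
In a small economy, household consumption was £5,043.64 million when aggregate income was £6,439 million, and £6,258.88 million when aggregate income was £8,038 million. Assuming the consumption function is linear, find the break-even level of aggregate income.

MPC = (6258.88 − 5043.64)/(8038 − 6439) = 1215.24/1599 = 0.76
a = 5043.64 − 0.76(6439) = 5043.64 − 4893.64 = 150
Break-even: Y = a/(1−MPC) = 150/0.24 = 625

Y = 625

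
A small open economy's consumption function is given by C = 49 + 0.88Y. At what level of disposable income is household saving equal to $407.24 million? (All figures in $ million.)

Y = 3802

S = Y − C = -49 + 0.12Y
-49 + 0.12Y = 407.24, so 0.12Y = 456.24 and Y = 3802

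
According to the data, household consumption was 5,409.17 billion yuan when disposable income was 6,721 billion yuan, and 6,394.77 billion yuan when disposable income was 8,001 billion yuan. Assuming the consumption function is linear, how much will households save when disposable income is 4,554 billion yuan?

S = 813.42

MPC = (6394.77 − 5409.17)/(8001 − 6721) = 985.6/1280 = 0.77
a = 5409.17 − 0.77(6721) = 5409.17 − 5175.17 = 234
C = 234 + 0.77(4554) = 3740.58
S = 4554 − 3740.58 = 813.42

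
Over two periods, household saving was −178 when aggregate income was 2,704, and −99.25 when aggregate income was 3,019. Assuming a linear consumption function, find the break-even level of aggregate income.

Y = 3416

MPS = ΔS/ΔY = (-99.25 − (-178))/(3019 − 2704) = 78.75/315 = 0.25
MPC = 1 − MPS = 0.75
From S(2704) = -178: −a + 0.25(2704) = -178, so a = 676 − (-178) = 854
Break-even (S = 0): Y = a/MPS = 854/0.25 = 3416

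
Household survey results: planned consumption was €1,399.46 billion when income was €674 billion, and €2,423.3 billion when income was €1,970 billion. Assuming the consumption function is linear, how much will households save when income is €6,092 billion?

MPC = (2423.3 − 1399.46)/(1970 − 674) = 1023.84/1296 = 0.79
a = 1399.46 − 0.79(674) = 1399.46 − 532.46 = 867
C = 867 + 0.79(6092) = 5679.68
S = 6092 − 5679.68 = 412.32

S = 412.32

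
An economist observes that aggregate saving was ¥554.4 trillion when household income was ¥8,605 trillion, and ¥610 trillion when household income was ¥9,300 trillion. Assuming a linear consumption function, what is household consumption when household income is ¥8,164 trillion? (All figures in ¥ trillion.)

MPS = ΔS/ΔY = (610 − 554.4)/(9300 − 8605) = 55.6/695 = 0.08
MPC = 1 − MPS = 0.92
Autonomous saving = 554.4 − 0.08(8605) = -134, so a = 134
C = 134 + 0.92(8164) = 134 + 7510.88 = 7644.88

C = 7644.88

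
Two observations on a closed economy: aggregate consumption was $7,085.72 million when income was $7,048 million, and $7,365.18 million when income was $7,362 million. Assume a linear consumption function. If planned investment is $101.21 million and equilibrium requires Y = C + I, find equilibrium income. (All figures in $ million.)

Y = 8311

MPC = (7365.18 − 7085.72)/(7362 − 7048) = 279.46/314 = 0.89
a = 7085.72 − 0.89(7048) = 813
Equilibrium: Y = 813 + 0.89Y + 101.21
0.11Y = 914.21, so Y = 914.21/0.11 = 8311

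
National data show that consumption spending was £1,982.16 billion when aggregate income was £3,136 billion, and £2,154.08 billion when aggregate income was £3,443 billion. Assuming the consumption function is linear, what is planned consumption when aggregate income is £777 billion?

MPC = (2154.08 − 1982.16)/(3443 − 3136) = 171.92/307 = 0.56
a = 1982.16 − 0.56(3136) = 1982.16 − 1756.16 = 226
C = 226 + 0.56(777) = 226 + 435.12 = 661.12

C = 661.12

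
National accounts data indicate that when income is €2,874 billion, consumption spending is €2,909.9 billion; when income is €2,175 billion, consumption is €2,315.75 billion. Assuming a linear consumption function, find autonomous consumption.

a = 467

MPC = ΔC/ΔY = (2909.9 − 2315.75)/(2874 − 2175) = 594.15/699 = 0.85
a = C − MPC·Y = 2315.75 − 0.85(2175) = 2315.75 − 1848.75 = 467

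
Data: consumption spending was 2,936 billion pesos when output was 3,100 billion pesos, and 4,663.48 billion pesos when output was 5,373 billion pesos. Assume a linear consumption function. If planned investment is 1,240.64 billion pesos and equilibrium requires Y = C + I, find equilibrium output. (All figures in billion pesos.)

Y = 7586

MPC = (4663.48 − 2936)/(5373 − 3100) = 1727.48/2273 = 0.76
a = 2936 − 0.76(3100) = 580
Equilibrium: Y = 580 + 0.76Y + 1240.64
0.24Y = 1820.64, so Y = 1820.64/0.24 = 7586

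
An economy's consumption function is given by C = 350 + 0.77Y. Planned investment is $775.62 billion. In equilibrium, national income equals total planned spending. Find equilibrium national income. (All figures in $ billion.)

Y = 4894

Y = C + I = 350 + 0.77Y + 775.62
Y − 0.77Y = 1125.62
0.23Y = 1125.62, so Y = 1125.62/0.23 = 4894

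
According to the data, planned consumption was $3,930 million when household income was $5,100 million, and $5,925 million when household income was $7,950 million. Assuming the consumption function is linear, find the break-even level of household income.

Y = 1200

MPC = (5925 − 3930)/(7950 − 5100) = 1995/2850 = 0.7
a = 3930 − 0.7(5100) = 3930 − 3570 = 360
Break-even: Y = a/(1−MPC) = 360/0.3 = 1200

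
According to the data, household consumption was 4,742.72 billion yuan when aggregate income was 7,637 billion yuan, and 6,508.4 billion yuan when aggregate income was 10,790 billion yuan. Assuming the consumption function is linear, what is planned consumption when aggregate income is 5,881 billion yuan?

C = 3759.36

MPC = (6508.4 − 4742.72)/(10790 − 7637) = 1765.68/3153 = 0.56
a = 4742.72 − 0.56(7637) = 4742.72 − 4276.72 = 466
C = 466 + 0.56(5881) = 466 + 3293.36 = 3759.36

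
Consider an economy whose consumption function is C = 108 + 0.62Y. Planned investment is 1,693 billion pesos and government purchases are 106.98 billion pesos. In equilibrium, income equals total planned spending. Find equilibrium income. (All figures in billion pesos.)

Y = 5021

Y = C + I + G = 108 + 0.62Y + 1693 + 106.98
Y − 0.62Y = 1907.98
0.38Y = 1907.98, so Y = 1907.98/0.38 = 5021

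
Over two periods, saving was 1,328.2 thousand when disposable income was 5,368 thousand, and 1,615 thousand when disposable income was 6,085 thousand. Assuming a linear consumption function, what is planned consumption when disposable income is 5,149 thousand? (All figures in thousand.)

C = 3908.4

MPS = ΔS/ΔY = (1615 − 1328.2)/(6085 − 5368) = 286.8/717 = 0.4
MPC = 1 − MPS = 0.6
Autonomous saving = 1328.2 − 0.4(5368) = -819, so a = 819
C = 819 + 0.6(5149) = 819 + 3089.4 = 3908.4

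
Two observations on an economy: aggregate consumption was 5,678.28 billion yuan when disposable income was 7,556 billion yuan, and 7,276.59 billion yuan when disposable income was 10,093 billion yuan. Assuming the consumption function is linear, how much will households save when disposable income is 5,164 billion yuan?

S = 992.68

MPC = (7276.59 − 5678.28)/(10093 − 7556) = 1598.31/2537 = 0.63
a = 5678.28 − 0.63(7556) = 5678.28 − 4760.28 = 918
C = 918 + 0.63(5164) = 4171.32
S = 5164 − 4171.32 = 992.68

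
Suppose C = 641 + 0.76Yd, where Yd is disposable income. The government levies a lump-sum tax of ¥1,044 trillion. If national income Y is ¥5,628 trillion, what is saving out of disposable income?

Yd = Y − T = 5628 − 1044 = 4584
C = 641 + 0.76(4584) = 641 + 3483.84 = 4124.84
S = Yd − C = 4584 − 4124.84 = 459.16

S = 459.16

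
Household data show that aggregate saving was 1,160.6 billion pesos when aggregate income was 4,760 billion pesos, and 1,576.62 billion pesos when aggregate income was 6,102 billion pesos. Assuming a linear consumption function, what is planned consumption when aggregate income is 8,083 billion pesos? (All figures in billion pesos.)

MPS = ΔS/ΔY = (1576.62 − 1160.6)/(6102 − 4760) = 416.02/1342 = 0.31
MPC = 1 − MPS = 0.69
Autonomous saving = 1160.6 − 0.31(4760) = -315, so a = 315
C = 315 + 0.69(8083) = 315 + 5577.27 = 5892.27

C = 5892.27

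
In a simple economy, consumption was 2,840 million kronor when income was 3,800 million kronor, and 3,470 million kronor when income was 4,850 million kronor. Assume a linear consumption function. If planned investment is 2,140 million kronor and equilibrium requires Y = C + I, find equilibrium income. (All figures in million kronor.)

Y = 6750

MPC = (3470 − 2840)/(4850 − 3800) = 630/1050 = 0.6
a = 2840 − 0.6(3800) = 560
Equilibrium: Y = 560 + 0.6Y + 2140
0.4Y = 2700, so Y = 2700/0.4 = 6750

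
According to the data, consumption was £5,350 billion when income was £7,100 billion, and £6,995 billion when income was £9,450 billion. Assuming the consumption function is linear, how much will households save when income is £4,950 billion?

MPC = (6995 − 5350)/(9450 − 7100) = 1645/2350 = 0.7
a = 5350 − 0.7(7100) = 5350 − 4970 = 380
C = 380 + 0.7(4950) = 3845
S = 4950 − 3845 = 1105

S = 1105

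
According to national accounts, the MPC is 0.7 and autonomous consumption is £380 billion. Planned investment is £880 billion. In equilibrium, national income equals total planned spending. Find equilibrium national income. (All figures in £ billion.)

Y = 4200

Y = C + I = 380 + 0.7Y + 880
Y − 0.7Y = 1260
0.3Y = 1260, so Y = 1260/0.3 = 4200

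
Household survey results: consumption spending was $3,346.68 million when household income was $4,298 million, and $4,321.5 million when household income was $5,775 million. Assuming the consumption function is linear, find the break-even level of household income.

Y = 1500

MPC = (4321.5 − 3346.68)/(5775 − 4298) = 974.82/1477 = 0.66
a = 3346.68 − 0.66(4298) = 3346.68 − 2836.68 = 510
Break-even: Y = a/(1−MPC) = 510/0.34 = 1500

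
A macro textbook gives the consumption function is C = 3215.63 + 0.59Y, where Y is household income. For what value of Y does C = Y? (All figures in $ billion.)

At break-even, C = Y: 3215.63 + 0.59Y = Y
0.41Y = 3215.63, so Y = 3215.63/0.41 = 7843

Y = 7843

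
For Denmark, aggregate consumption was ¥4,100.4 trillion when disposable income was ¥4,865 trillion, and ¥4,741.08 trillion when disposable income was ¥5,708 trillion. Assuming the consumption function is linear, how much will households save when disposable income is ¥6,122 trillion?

S = 1066.28

MPC = (4741.08 − 4100.4)/(5708 − 4865) = 640.68/843 = 0.76
a = 4100.4 − 0.76(4865) = 4100.4 − 3697.4 = 403
C = 403 + 0.76(6122) = 5055.72
S = 6122 − 5055.72 = 1066.28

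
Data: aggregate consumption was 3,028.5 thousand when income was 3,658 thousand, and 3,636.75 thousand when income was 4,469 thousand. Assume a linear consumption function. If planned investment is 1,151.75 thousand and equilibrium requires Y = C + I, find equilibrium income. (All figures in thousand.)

Y = 5747

MPC = (3636.75 − 3028.5)/(4469 − 3658) = 608.25/811 = 0.75
a = 3028.5 − 0.75(3658) = 285
Equilibrium: Y = 285 + 0.75Y + 1151.75
0.25Y = 1436.75, so Y = 1436.75/0.25 = 5747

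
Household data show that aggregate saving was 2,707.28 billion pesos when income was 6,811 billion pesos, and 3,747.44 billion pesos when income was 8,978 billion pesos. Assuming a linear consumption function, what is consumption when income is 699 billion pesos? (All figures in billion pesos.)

MPS = ΔS/ΔY = (3747.44 − 2707.28)/(8978 − 6811) = 1040.16/2167 = 0.48
MPC = 1 − MPS = 0.52
Autonomous saving = 2707.28 − 0.48(6811) = -562, so a = 562
C = 562 + 0.52(699) = 562 + 363.48 = 925.48

C = 925.48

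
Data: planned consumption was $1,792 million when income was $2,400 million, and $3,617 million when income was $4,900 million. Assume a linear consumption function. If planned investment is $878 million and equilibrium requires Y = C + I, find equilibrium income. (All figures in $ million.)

MPC = (3617 − 1792)/(4900 − 2400) = 1825/2500 = 0.73
a = 1792 − 0.73(2400) = 40
Equilibrium: Y = 40 + 0.73Y + 878
0.27Y = 918, so Y = 918/0.27 = 3400

Y = 3400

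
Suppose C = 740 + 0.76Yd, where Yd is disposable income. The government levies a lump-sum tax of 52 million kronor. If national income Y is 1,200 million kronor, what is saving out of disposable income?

Yd = Y − T = 1200 − 52 = 1148
C = 740 + 0.76(1148) = 740 + 872.48 = 1612.48
S = Yd − C = 1148 − 1612.48 = -464.48

S = -464.48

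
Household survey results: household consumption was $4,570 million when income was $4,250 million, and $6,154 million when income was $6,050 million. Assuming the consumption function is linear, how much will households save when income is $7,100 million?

MPC = (6154 − 4570)/(6050 − 4250) = 1584/1800 = 0.88
a = 4570 − 0.88(4250) = 4570 − 3740 = 830
C = 830 + 0.88(7100) = 7078
S = 7100 − 7078 = 22

S = 22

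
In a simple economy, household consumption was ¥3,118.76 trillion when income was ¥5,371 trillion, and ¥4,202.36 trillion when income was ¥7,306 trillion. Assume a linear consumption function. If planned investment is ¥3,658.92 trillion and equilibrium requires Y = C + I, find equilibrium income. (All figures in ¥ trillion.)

Y = 8568

MPC = (4202.36 − 3118.76)/(7306 − 5371) = 1083.6/1935 = 0.56
a = 3118.76 − 0.56(5371) = 111
Equilibrium: Y = 111 + 0.56Y + 3658.92
0.44Y = 3769.92, so Y = 3769.92/0.44 = 8568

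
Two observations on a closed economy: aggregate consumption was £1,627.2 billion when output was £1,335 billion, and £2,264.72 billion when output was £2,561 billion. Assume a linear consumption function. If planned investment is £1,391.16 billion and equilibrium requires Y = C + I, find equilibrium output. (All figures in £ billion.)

MPC = (2264.72 − 1627.2)/(2561 − 1335) = 637.52/1226 = 0.52
a = 1627.2 − 0.52(1335) = 933
Equilibrium: Y = 933 + 0.52Y + 1391.16
0.48Y = 2324.16, so Y = 2324.16/0.48 = 4842

Y = 4842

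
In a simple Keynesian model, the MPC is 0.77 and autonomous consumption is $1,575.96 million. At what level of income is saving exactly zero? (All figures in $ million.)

Y = 6852

At break-even, C = Y: 1575.96 + 0.77Y = Y
0.23Y = 1575.96, so Y = 1575.96/0.23 = 6852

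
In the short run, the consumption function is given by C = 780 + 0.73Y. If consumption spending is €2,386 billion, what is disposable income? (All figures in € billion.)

780 + 0.73Y = 2386
0.73Y = 1606, so Y = 1606/0.73 = 2200

Y = 2200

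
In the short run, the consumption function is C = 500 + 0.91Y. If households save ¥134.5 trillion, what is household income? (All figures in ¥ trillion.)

Y = 7050

S = Y − C = -500 + 0.09Y
-500 + 0.09Y = 134.5, so 0.09Y = 634.5 and Y = 7050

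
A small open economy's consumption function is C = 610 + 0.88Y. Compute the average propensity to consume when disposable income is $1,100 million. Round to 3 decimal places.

APC = 1.435

C = 610 + 0.88(1100) = 1578
APC = C/Y = 1578/1100 = 1.435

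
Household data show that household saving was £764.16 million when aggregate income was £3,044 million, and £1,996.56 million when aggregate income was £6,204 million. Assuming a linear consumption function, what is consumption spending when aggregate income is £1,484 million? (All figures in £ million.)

C = 1328.24

MPS = ΔS/ΔY = (1996.56 − 764.16)/(6204 − 3044) = 1232.4/3160 = 0.39
MPC = 1 − MPS = 0.61
Autonomous saving = 764.16 − 0.39(3044) = -423, so a = 423
C = 423 + 0.61(1484) = 423 + 905.24 = 1328.24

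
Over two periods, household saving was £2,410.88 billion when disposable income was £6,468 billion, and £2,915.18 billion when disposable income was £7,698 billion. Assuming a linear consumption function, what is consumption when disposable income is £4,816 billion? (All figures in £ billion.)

C = 3082.44

MPS = ΔS/ΔY = (2915.18 − 2410.88)/(7698 − 6468) = 504.3/1230 = 0.41
MPC = 1 − MPS = 0.59
Autonomous saving = 2410.88 − 0.41(6468) = -241, so a = 241
C = 241 + 0.59(4816) = 241 + 2841.44 = 3082.44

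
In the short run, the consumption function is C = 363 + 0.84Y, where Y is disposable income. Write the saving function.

S = -363 + 0.16Y

S = Y − C = Y − (363 + 0.84Y) = -363 + (1 − 0.84)Y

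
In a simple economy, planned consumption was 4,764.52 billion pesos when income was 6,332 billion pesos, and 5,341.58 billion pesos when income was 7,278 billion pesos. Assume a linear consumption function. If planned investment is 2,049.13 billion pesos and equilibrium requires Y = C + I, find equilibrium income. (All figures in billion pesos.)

Y = 7567

MPC = (5341.58 − 4764.52)/(7278 − 6332) = 577.06/946 = 0.61
a = 4764.52 − 0.61(6332) = 902
Equilibrium: Y = 902 + 0.61Y + 2049.13
0.39Y = 2951.13, so Y = 2951.13/0.39 = 7567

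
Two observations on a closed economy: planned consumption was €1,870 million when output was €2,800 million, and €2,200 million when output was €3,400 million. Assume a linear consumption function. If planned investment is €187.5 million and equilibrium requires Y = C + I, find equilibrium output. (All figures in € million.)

MPC = (2200 − 1870)/(3400 − 2800) = 330/600 = 0.55
a = 1870 − 0.55(2800) = 330
Equilibrium: Y = 330 + 0.55Y + 187.5
0.45Y = 517.5, so Y = 517.5/0.45 = 1150

Y = 1150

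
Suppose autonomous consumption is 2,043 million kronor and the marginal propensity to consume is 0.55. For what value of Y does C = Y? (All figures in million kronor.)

At break-even, C = Y: 2043 + 0.55Y = Y
0.45Y = 2043, so Y = 2043/0.45 = 4540

Y = 4540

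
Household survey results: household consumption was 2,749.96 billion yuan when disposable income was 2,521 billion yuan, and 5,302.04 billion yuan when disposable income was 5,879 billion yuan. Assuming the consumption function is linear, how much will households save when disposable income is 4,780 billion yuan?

MPC = (5302.04 − 2749.96)/(5879 − 2521) = 2552.08/3358 = 0.76
a = 2749.96 − 0.76(2521) = 2749.96 − 1915.96 = 834
C = 834 + 0.76(4780) = 4466.8
S = 4780 − 4466.8 = 313.2

S = 313.2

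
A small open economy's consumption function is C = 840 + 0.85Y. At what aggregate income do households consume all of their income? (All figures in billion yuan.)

At break-even, C = Y: 840 + 0.85Y = Y
0.15Y = 840, so Y = 840/0.15 = 5600

Y = 5600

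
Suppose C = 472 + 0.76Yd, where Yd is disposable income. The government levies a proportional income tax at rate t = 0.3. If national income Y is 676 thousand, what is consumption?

C = 831.632

Yd = (1 − 0.3)(676) = 0.7(676) = 473.2
C = 472 + 0.76(473.2) = 472 + 359.632 = 831.632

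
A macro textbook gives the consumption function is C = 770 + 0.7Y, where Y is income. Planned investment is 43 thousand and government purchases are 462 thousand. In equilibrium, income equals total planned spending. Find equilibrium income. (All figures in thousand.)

Y = 4250

Y = C + I + G = 770 + 0.7Y + 43 + 462
Y − 0.7Y = 1275
0.3Y = 1275, so Y = 1275/0.3 = 4250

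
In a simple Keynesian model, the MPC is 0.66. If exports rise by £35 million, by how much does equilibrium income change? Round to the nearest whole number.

ΔY ≈ 103

The multiplier is 1/(1 − MPC) = 1/0.34.
ΔY = 35/0.34 = 102.94 ≈ 103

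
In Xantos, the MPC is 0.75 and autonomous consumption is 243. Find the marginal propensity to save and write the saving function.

MPS = 0.25; S = -243 + 0.25Y

MPS = 1 − MPC = 1 − 0.75 = 0.25
S = Y − C = -243 + 0.25Y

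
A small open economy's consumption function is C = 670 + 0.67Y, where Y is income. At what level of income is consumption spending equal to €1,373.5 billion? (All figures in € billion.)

Y = 1050

670 + 0.67Y = 1373.5
0.67Y = 703.5, so Y = 703.5/0.67 = 1050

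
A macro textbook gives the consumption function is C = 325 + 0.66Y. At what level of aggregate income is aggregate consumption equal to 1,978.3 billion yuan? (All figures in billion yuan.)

325 + 0.66Y = 1978.3
0.66Y = 1653.3, so Y = 1653.3/0.66 = 2505

Y = 2505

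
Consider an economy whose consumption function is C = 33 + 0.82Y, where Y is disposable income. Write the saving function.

S = -33 + 0.18Y

S = Y − C = Y − (33 + 0.82Y) = -33 + (1 − 0.82)Y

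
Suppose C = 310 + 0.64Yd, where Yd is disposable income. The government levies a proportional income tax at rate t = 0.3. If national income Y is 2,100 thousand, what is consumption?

C = 1250.8

Yd = (1 − 0.3)(2100) = 0.7(2100) = 1470
C = 310 + 0.64(1470) = 310 + 940.8 = 1250.8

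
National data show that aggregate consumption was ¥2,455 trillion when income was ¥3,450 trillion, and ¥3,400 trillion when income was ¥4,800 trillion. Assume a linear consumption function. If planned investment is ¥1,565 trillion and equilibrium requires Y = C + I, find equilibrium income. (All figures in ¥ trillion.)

Y = 5350

MPC = (3400 − 2455)/(4800 − 3450) = 945/1350 = 0.7
a = 2455 − 0.7(3450) = 40
Equilibrium: Y = 40 + 0.7Y + 1565
0.3Y = 1605, so Y = 1605/0.3 = 5350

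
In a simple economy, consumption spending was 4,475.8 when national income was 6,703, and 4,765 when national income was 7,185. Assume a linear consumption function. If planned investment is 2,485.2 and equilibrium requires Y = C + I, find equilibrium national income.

MPC = (4765 − 4475.8)/(7185 − 6703) = 289.2/482 = 0.6
a = 4475.8 − 0.6(6703) = 454
Equilibrium: Y = 454 + 0.6Y + 2485.2
0.4Y = 2939.2, so Y = 2939.2/0.4 = 7348

Y = 7348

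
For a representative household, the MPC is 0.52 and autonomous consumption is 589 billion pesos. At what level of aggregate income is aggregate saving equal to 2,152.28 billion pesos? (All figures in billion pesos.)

Y = 5711

S = Y − C = -589 + 0.48Y
-589 + 0.48Y = 2152.28, so 0.48Y = 2741.28 and Y = 5711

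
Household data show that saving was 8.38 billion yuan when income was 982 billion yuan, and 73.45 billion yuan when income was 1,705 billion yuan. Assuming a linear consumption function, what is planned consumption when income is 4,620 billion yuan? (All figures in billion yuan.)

MPS = ΔS/ΔY = (73.45 − 8.38)/(1705 − 982) = 65.07/723 = 0.09
MPC = 1 − MPS = 0.91
Autonomous saving = 8.38 − 0.09(982) = -80, so a = 80
C = 80 + 0.91(4620) = 80 + 4204.2 = 4284.2

C = 4284.2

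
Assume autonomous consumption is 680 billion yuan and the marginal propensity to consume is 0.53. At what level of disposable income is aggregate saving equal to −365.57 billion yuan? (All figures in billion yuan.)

Y = 669

S = Y − C = -680 + 0.47Y
-680 + 0.47Y = -365.57, so 0.47Y = 314.43 and Y = 669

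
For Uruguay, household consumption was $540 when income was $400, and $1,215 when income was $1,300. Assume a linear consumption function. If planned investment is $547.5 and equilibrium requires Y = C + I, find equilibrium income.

MPC = (1215 − 540)/(1300 − 400) = 675/900 = 0.75
a = 540 − 0.75(400) = 240
Equilibrium: Y = 240 + 0.75Y + 547.5
0.25Y = 787.5, so Y = 787.5/0.25 = 3150

Y = 3150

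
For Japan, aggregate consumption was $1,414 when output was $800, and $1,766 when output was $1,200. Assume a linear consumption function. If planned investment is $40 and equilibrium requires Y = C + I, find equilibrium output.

MPC = (1766 − 1414)/(1200 − 800) = 352/400 = 0.88
a = 1414 − 0.88(800) = 710
Equilibrium: Y = 710 + 0.88Y + 40
0.12Y = 750, so Y = 750/0.12 = 6250

Y = 6250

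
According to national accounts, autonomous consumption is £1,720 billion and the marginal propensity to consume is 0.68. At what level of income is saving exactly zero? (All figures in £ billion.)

At break-even, C = Y: 1720 + 0.68Y = Y
0.32Y = 1720, so Y = 1720/0.32 = 5375

Y = 5375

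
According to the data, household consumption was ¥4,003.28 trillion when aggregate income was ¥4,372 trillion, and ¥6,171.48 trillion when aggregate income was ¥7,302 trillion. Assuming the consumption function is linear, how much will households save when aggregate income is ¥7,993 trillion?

S = 1310.18

MPC = (6171.48 − 4003.28)/(7302 − 4372) = 2168.2/2930 = 0.74
a = 4003.28 − 0.74(4372) = 4003.28 − 3235.28 = 768
C = 768 + 0.74(7993) = 6682.82
S = 7993 − 6682.82 = 1310.18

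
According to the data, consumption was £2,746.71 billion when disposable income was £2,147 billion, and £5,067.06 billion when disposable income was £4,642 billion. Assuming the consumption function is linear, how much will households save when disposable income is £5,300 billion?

MPC = (5067.06 − 2746.71)/(4642 − 2147) = 2320.35/2495 = 0.93
a = 2746.71 − 0.93(2147) = 2746.71 − 1996.71 = 750
C = 750 + 0.93(5300) = 5679
S = 5300 − 5679 = -379

S = -379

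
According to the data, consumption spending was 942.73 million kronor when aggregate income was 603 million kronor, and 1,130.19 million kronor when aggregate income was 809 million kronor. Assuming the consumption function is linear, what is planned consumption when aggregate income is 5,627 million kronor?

MPC = (1130.19 − 942.73)/(809 − 603) = 187.46/206 = 0.91
a = 942.73 − 0.91(603) = 942.73 − 548.73 = 394
C = 394 + 0.91(5627) = 394 + 5120.57 = 5514.57

C = 5514.57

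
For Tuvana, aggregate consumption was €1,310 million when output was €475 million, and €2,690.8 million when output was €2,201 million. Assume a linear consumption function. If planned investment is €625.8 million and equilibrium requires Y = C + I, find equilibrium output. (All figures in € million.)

Y = 7779

MPC = (2690.8 − 1310)/(2201 − 475) = 1380.8/1726 = 0.8
a = 1310 − 0.8(475) = 930
Equilibrium: Y = 930 + 0.8Y + 625.8
0.2Y = 1555.8, so Y = 1555.8/0.2 = 7779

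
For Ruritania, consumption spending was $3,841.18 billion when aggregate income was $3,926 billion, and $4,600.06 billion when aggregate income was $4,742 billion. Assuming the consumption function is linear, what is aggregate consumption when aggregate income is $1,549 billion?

MPC = (4600.06 − 3841.18)/(4742 − 3926) = 758.88/816 = 0.93
a = 3841.18 − 0.93(3926) = 3841.18 − 3651.18 = 190
C = 190 + 0.93(1549) = 190 + 1440.57 = 1630.57

C = 1630.57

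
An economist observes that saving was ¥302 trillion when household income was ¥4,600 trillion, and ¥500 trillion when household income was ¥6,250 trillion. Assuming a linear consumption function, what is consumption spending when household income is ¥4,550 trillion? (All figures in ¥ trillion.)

MPS = ΔS/ΔY = (500 − 302)/(6250 − 4600) = 198/1650 = 0.12
MPC = 1 − MPS = 0.88
Autonomous saving = 302 − 0.12(4600) = -250, so a = 250
C = 250 + 0.88(4550) = 250 + 4004 = 4254

C = 4254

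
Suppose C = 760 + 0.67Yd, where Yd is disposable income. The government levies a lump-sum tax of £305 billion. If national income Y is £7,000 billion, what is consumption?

Yd = Y − T = 7000 − 305 = 6695
C = 760 + 0.67(6695) = 760 + 4485.65 = 5245.65

C = 5245.65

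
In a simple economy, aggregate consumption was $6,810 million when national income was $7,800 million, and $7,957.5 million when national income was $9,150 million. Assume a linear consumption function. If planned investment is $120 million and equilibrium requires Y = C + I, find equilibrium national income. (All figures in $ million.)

MPC = (7957.5 − 6810)/(9150 − 7800) = 1147.5/1350 = 0.85
a = 6810 − 0.85(7800) = 180
Equilibrium: Y = 180 + 0.85Y + 120
0.15Y = 300, so Y = 300/0.15 = 2000

Y = 2000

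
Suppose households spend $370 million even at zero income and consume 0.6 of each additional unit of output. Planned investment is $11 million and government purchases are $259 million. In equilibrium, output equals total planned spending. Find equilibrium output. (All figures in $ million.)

Y = 1600

Y = C + I + G = 370 + 0.6Y + 11 + 259
Y − 0.6Y = 640
0.4Y = 640, so Y = 640/0.4 = 1600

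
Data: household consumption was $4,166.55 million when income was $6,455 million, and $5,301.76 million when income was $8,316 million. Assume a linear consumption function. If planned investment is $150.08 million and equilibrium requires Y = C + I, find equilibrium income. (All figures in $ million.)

Y = 972

MPC = (5301.76 − 4166.55)/(8316 − 6455) = 1135.21/1861 = 0.61
a = 4166.55 − 0.61(6455) = 229
Equilibrium: Y = 229 + 0.61Y + 150.08
0.39Y = 379.08, so Y = 379.08/0.39 = 972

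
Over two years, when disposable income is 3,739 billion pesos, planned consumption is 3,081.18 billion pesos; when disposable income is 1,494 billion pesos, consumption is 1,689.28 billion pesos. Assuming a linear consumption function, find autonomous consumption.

MPC = ΔC/ΔY = (3081.18 − 1689.28)/(3739 − 1494) = 1391.9/2245 = 0.62
a = C − MPC·Y = 1689.28 − 0.62(1494) = 1689.28 − 926.28 = 763

a = 763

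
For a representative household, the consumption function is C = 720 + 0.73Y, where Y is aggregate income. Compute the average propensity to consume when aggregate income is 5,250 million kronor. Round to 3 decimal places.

C = 720 + 0.73(5250) = 4552.5
APC = C/Y = 4552.5/5250 = 0.867

APC = 0.867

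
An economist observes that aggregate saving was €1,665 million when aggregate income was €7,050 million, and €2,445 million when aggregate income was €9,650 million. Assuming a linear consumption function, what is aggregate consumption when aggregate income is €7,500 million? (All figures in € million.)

MPS = ΔS/ΔY = (2445 − 1665)/(9650 − 7050) = 780/2600 = 0.3
MPC = 1 − MPS = 0.7
Autonomous saving = 1665 − 0.3(7050) = -450, so a = 450
C = 450 + 0.7(7500) = 450 + 5250 = 5700

C = 5700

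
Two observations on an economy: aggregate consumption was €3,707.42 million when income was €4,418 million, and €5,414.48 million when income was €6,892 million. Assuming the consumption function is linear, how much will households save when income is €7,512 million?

MPC = (5414.48 − 3707.42)/(6892 − 4418) = 1707.06/2474 = 0.69
a = 3707.42 − 0.69(4418) = 3707.42 − 3048.42 = 659
C = 659 + 0.69(7512) = 5842.28
S = 7512 − 5842.28 = 1669.72

S = 1669.72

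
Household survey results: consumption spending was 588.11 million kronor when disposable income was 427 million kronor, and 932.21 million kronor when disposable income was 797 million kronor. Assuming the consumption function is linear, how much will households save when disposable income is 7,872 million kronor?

S = 360.04

MPC = (932.21 − 588.11)/(797 − 427) = 344.1/370 = 0.93
a = 588.11 − 0.93(427) = 588.11 − 397.11 = 191
C = 191 + 0.93(7872) = 7511.96
S = 7872 − 7511.96 = 360.04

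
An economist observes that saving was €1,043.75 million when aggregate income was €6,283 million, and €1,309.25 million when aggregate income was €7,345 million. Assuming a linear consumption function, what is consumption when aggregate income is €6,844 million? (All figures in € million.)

C = 5660

MPS = ΔS/ΔY = (1309.25 − 1043.75)/(7345 − 6283) = 265.5/1062 = 0.25
MPC = 1 − MPS = 0.75
Autonomous saving = 1043.75 − 0.25(6283) = -527, so a = 527
C = 527 + 0.75(6844) = 527 + 5133 = 5660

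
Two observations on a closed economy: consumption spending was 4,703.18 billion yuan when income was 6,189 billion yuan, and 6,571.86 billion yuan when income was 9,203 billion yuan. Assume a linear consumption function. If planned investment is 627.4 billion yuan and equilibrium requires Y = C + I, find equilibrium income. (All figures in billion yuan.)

Y = 3930

MPC = (6571.86 − 4703.18)/(9203 − 6189) = 1868.68/3014 = 0.62
a = 4703.18 − 0.62(6189) = 866
Equilibrium: Y = 866 + 0.62Y + 627.4
0.38Y = 1493.4, so Y = 1493.4/0.38 = 3930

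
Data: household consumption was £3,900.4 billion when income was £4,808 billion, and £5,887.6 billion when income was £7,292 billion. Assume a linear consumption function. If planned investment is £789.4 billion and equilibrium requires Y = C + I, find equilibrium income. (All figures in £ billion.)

MPC = (5887.6 − 3900.4)/(7292 − 4808) = 1987.2/2484 = 0.8
a = 3900.4 − 0.8(4808) = 54
Equilibrium: Y = 54 + 0.8Y + 789.4
0.2Y = 843.4, so Y = 843.4/0.2 = 4217

Y = 4217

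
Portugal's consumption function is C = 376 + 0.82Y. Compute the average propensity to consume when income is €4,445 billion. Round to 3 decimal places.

APC = 0.905

C = 376 + 0.82(4445) = 4020.9
APC = C/Y = 4020.9/4445 = 0.905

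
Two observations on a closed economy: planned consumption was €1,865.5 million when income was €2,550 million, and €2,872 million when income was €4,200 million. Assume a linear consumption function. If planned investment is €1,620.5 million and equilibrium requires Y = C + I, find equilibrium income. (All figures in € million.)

MPC = (2872 − 1865.5)/(4200 − 2550) = 1006.5/1650 = 0.61
a = 1865.5 − 0.61(2550) = 310
Equilibrium: Y = 310 + 0.61Y + 1620.5
0.39Y = 1930.5, so Y = 1930.5/0.39 = 4950

Y = 4950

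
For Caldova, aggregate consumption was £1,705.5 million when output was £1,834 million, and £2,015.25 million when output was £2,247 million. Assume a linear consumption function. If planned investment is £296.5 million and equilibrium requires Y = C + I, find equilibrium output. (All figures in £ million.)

MPC = (2015.25 − 1705.5)/(2247 − 1834) = 309.75/413 = 0.75
a = 1705.5 − 0.75(1834) = 330
Equilibrium: Y = 330 + 0.75Y + 296.5
0.25Y = 626.5, so Y = 626.5/0.25 = 2506

Y = 2506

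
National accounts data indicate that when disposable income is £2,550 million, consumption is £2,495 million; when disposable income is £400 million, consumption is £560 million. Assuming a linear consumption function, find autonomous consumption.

a = 200

MPC = ΔC/ΔY = (2495 − 560)/(2550 − 400) = 1935/2150 = 0.9
a = C − MPC·Y = 560 − 0.9(400) = 560 − 360 = 200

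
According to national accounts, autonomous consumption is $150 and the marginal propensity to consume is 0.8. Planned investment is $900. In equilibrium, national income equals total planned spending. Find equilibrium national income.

Y = 5250

Y = C + I = 150 + 0.8Y + 900
Y − 0.8Y = 1050
0.2Y = 1050, so Y = 1050/0.2 = 5250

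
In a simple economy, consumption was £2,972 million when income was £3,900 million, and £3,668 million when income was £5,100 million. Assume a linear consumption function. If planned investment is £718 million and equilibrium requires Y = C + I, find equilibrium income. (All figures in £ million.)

Y = 3400

MPC = (3668 − 2972)/(5100 − 3900) = 696/1200 = 0.58
a = 2972 − 0.58(3900) = 710
Equilibrium: Y = 710 + 0.58Y + 718
0.42Y = 1428, so Y = 1428/0.42 = 3400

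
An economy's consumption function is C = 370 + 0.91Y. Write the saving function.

S = -370 + 0.09Y

S = Y − C = Y − (370 + 0.91Y) = -370 + (1 − 0.91)Y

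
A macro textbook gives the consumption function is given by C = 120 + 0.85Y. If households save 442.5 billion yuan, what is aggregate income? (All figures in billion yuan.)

S = Y − C = -120 + 0.15Y
-120 + 0.15Y = 442.5, so 0.15Y = 562.5 and Y = 3750

Y = 3750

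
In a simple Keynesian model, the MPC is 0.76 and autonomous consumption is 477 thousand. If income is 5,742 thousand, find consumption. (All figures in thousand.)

C = 4840.92

C = 477 + 0.76(5742) = 477 + 4363.92 = 4840.92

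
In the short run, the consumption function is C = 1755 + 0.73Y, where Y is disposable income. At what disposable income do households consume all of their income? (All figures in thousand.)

Y = 6500

At break-even, C = Y: 1755 + 0.73Y = Y
0.27Y = 1755, so Y = 1755/0.27 = 6500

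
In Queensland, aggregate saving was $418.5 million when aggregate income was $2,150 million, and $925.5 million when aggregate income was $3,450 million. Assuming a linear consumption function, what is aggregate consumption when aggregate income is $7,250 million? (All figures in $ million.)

MPS = ΔS/ΔY = (925.5 − 418.5)/(3450 − 2150) = 507/1300 = 0.39
MPC = 1 − MPS = 0.61
Autonomous saving = 418.5 − 0.39(2150) = -420, so a = 420
C = 420 + 0.61(7250) = 420 + 4422.5 = 4842.5

C = 4842.5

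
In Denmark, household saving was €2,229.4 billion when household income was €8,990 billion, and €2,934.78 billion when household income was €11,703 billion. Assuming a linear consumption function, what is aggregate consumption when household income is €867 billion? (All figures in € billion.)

C = 749.58

MPS = ΔS/ΔY = (2934.78 − 2229.4)/(11703 − 8990) = 705.38/2713 = 0.26
MPC = 1 − MPS = 0.74
Autonomous saving = 2229.4 − 0.26(8990) = -108, so a = 108
C = 108 + 0.74(867) = 108 + 641.58 = 749.58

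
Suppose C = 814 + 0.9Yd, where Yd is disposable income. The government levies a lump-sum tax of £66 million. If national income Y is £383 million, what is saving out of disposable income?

S = -782.3

Yd = Y − T = 383 − 66 = 317
C = 814 + 0.9(317) = 814 + 285.3 = 1099.3
S = Yd − C = 317 − 1099.3 = -782.3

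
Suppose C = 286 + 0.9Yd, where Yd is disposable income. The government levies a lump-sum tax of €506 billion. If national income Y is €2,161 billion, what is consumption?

Yd = Y − T = 2161 − 506 = 1655
C = 286 + 0.9(1655) = 286 + 1489.5 = 1775.5

C = 1775.5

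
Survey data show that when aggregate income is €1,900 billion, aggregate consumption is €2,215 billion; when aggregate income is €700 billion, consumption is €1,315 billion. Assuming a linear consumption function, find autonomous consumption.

a = 790

MPC = ΔC/ΔY = (2215 − 1315)/(1900 − 700) = 900/1200 = 0.75
a = C − MPC·Y = 1315 − 0.75(700) = 1315 − 525 = 790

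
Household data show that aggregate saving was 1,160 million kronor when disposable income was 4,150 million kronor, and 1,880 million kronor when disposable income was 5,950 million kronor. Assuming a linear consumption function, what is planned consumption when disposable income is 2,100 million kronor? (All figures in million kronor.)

C = 1760

MPS = ΔS/ΔY = (1880 − 1160)/(5950 − 4150) = 720/1800 = 0.4
MPC = 1 − MPS = 0.6
Autonomous saving = 1160 − 0.4(4150) = -500, so a = 500
C = 500 + 0.6(2100) = 500 + 1260 = 1760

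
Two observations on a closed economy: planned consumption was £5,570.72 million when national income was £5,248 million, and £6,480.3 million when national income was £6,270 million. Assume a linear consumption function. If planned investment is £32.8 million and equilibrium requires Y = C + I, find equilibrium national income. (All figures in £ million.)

Y = 8480

MPC = (6480.3 − 5570.72)/(6270 − 5248) = 909.58/1022 = 0.89
a = 5570.72 − 0.89(5248) = 900
Equilibrium: Y = 900 + 0.89Y + 32.8
0.11Y = 932.8, so Y = 932.8/0.11 = 8480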